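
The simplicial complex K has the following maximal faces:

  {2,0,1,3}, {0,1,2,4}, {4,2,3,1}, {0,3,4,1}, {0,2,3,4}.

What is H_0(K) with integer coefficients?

Fix the vertex order 0 < 1 < 2 < 3 < 4 and write every simplex with vertices in increasing order. Then dim K = 3 and the simplices of K are:

  0-simplices (5): [0], [1], [2], [3], [4]
  1-simplices (10): [0,1], [0,2], [0,3], [0,4], [1,2], [1,3], [1,4], [2,3], [2,4], [3,4]
  2-simplices (10): [0,1,2], [0,1,3], [0,1,4], [0,2,3], [0,2,4], [0,3,4], [1,2,3], [1,2,4], [1,3,4], [2,3,4]
  3-simplices (5): [0,1,2,3], [0,1,2,4], [0,1,3,4], [0,2,3,4], [1,2,3,4]

giving chain groups C_0 ≅ Z^5, C_1 ≅ Z^10, C_2 ≅ Z^10, C_3 ≅ Z^5.

Boundary ∂_1: C_1 → C_0 sends each edge [p,q] (with p < q) to q − p.
The 5×10 boundary matrix has rank 4 and Smith normal form diag(1,1,1,1).

The boundary map ∂_2: C_2 → C_1 acts by ∂[p,q,r] = [q,r] − [p,r] + [p,q]. For instance
  ∂[1,2,3] = [2,3] − [1,3] + [1,2],
  ∂[0,2,4] = [2,4] − [0,4] + [0,2].
This gives a 10×10 integer matrix of rank 6; reducing to Smith normal form yields diagonal entries (1,1,1,1,1,1).

Boundary ∂_3: C_3 → C_2 sends each 3-simplex σ to the alternating sum Σ_i (−1)^i (σ with its i-th vertex removed). For instance
  ∂[1,2,3,4] = [2,3,4] − [1,3,4] + [1,2,4] − [1,2,3],
  ∂[0,2,3,4] = [2,3,4] − [0,3,4] + [0,2,4] − [0,2,3].
This gives a 10×5 integer matrix of rank 4; reducing to Smith normal form yields diagonal entries (1,1,1,1).

Now H_k = ker ∂_k / im ∂_{k+1}, so:

  H_0: rank C_0 − rank ∂_1 = 5 − 4 = 1, and the invariant factors of ∂_1 are all 1, so H_0 ≅ Z.

(K is a triangulation of the 3-sphere S^3.)

H_0 ≅ Z.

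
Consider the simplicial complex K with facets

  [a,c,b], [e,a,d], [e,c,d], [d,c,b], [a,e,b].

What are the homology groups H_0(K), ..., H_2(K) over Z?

H_0 = Z,  H_1 = Z,  H_2 = 0.

K has 5 vertices, 10 edges, 5 triangles.
rank ∂_0 = 0, rank ∂_1 = 4 ⇒ b_0 = 5 − 0 − 4 = 1; all invariant factors of ∂_1 are 1 so no torsion. So H_0 ≅ Z.
rank ∂_1 = 4, rank ∂_2 = 5 ⇒ b_1 = 10 − 4 − 5 = 1; all invariant factors of ∂_2 are 1 so no torsion. So H_1 ≅ Z.
rank ∂_2 = 5, rank ∂_3 = 0 ⇒ b_2 = 5 − 5 − 0 = 0. So H_2 ≅ 0.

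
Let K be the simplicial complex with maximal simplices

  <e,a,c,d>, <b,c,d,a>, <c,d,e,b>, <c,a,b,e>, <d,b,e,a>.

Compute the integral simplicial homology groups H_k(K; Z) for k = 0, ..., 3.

H_0 ≅ Z,  H_1 = 0,  H_2 = 0,  H_3 ≅ Z.

Take the total order a < b < c < d < e on the vertex set. Then K (dimension 3) consists of the simplices:

  0-simplices (5): a, b, c, d, e
  1-simplices (10): ab, ac, ad, ae, bc, bd, be, cd, ce, de
  2-simplices (10): abc, abd, abe, acd, ace, ade, bcd, bce, bde, cde
  3-simplices (5): abcd, abce, abde, acde, bcde

Hence C_0 ≅ Z^5, C_1 ≅ Z^10, C_2 ≅ Z^10, C_3 ≅ Z^5.

Boundary ∂_1: C_1 → C_0 sends each edge [p,q] (with p < q) to q − p. For instance
  ∂cd = d − c.
The 5×10 boundary matrix has rank 4 and Smith normal form diag(1,1,1,1).

The boundary map ∂_2: C_2 → C_1 sends each 2-simplex [p,q,r] to [q,r] − [p,r] + [p,q]. For instance
  ∂bde = de − be + bd,
  ∂cde = de − ce + cd.
As a 10×10 matrix over Z this has rank 6, with invariant factors (1,1,1,1,1,1).

The boundary map ∂_3: C_3 → C_2 sends each 3-simplex σ to the alternating sum Σ_i (−1)^i (σ with its i-th vertex removed). For instance
  ∂bcde = cde − bde + bce − bcd,
  ∂abcd = bcd − acd + abd − abc.
This gives a 10×5 integer matrix of rank 4; reducing to Smith normal form yields diagonal entries (1,1,1,1).

From H_k ≅ ker(∂_k) / im(∂_{k+1}) we obtain:

  H_0: rank C_0 − rank ∂_1 = 5 − 4 = 1, and the invariant factors of ∂_1 are all 1, so H_0 = Z.
  H_1: rank ker ∂_1 − rank ∂_2 = (10 − 4) − 6 = 0, and the invariant factors of ∂_2 are all 1, so H_1 = 0.
  H_2: rank ker ∂_2 − rank ∂_3 = (10 − 6) − 4 = 0, and the invariant factors of ∂_3 are all 1, so H_2 = 0.
  H_3: rank ker ∂_3 − rank ∂_4 = (5 − 4) − 0 = 1, and there is no ∂_4, so H_3 = Z.

As a check, the Euler characteristic is 5 − 10 + 10 − 5 = 0, which agrees with 1 − 0 + 0 − 1 = 0.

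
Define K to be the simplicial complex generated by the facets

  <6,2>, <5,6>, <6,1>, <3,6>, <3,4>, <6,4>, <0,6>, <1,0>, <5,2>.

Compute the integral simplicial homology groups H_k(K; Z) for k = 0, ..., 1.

We work with the vertex ordering 0 < 1 < 2 < 3 < 4 < 5 < 6. The simplices of K, each written with vertices in increasing order, are:

  0-simplices (7): [0], [1], [2], [3], [4], [5], [6]
  1-simplices (9): [0,1], [0,6], [1,6], [2,5], [2,6], [3,4], [3,6], [4,6], [5,6]

giving chain groups C_0 ≅ Z^7, C_1 ≅ Z^9.

Boundary ∂_1: C_1 → C_0 sends each edge [p,q] (with p < q) to q − p. For instance
  ∂[3,6] = [6] − [3].
The resulting 7×9 matrix has rank 6, and its Smith normal form has invariant factors (1,1,1,1,1,1).

Now H_k = ker ∂_k / im ∂_{k+1}, so:

  H_0: rank C_0 − rank ∂_1 = 7 − 6 = 1, and the invariant factors of ∂_1 are all 1, so H_0 = Z.
  H_1: rank ker ∂_1 − rank ∂_2 = (9 − 6) − 0 = 3, and there is no ∂_2, so H_1 = Z^3.

H_0 ≅ Z,  H_1 ≅ Z^3.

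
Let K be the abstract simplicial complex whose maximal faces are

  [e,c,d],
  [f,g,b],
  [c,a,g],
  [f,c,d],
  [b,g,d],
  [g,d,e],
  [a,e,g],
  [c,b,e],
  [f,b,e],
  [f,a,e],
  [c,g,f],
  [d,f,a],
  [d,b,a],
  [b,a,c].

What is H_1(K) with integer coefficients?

H_1 ≅ Z^2.

We work with the vertex ordering a < b < c < d < e < f < g. The simplices of K, each written with vertices in increasing order, are:

  0-simplices (7): a, b, c, d, e, f, g
  1-simplices (21): ab, ac, ad, ae, af, ag, bc, bd, be, bf, bg, cd, ce, cf, cg, de, df, dg, ef, eg, fg
  2-simplices (14): abc, abd, acg, adf, aef, aeg, bce, bdg, bef, bfg, cde, cdf, cfg, deg

Hence C_0 ≅ Z^7, C_1 ≅ Z^21, C_2 ≅ Z^14.

Boundary ∂_1: C_1 → C_0 is given by ∂[p,q] = [q] − [p]. For instance
  ∂ef = f − e.
As a 7×21 matrix over Z this has rank 6, with invariant factors (1,1,1,1,1,1).

∂_2: C_2 → C_1 maps a triangle to the signed sum of its edges. For instance
  ∂deg = eg − dg + de,
  ∂aeg = eg − ag + ae.
The resulting 21×14 matrix has rank 13, and its Smith normal form has invariant factors (1,1,1,1,1,1,1,1,1,1,1,1,1).

Now H_k = ker ∂_k / im ∂_{k+1}, so:

  H_1: rank ker ∂_1 − rank ∂_2 = (21 − 6) − 13 = 2, and the invariant factors of ∂_2 are all 1, so H_1 ≅ Z^2.

(K is a triangulation of the torus T^2.)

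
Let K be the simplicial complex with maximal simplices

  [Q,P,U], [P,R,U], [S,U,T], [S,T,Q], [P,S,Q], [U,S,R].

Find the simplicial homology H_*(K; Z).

We work with the vertex ordering P < Q < R < S < T < U. The simplices of K, each written with vertices in increasing order, are:

  0-simplices (6): P, Q, R, S, T, U
  1-simplices (12): PQ, PR, PS, PU, QS, QT, QU, RS, RU, ST, SU, TU
  2-simplices (6): PQS, PQU, PRU, QST, RSU, STU

Hence C_0 ≅ Z^6, C_1 ≅ Z^12, C_2 ≅ Z^6.

Boundary ∂_1: C_1 → C_0 maps an edge to its endpoints' difference, ∂[p,q] = q − p.
This gives a 6×12 integer matrix of rank 5; reducing to Smith normal form yields diagonal entries (1,1,1,1,1).

∂_2: C_2 → C_1 sends each 2-simplex [p,q,r] to [q,r] − [p,r] + [p,q]. For instance
  ∂RSU = SU − RU + RS,
  ∂QST = ST − QT + QS.
This gives a 12×6 integer matrix of rank 6; reducing to Smith normal form yields diagonal entries (1,1,1,1,1,1).

Reading off H_k = ker ∂_k / im ∂_{k+1}:

  H_0: rank C_0 − rank ∂_1 = 6 − 5 = 1, and the invariant factors of ∂_1 are all 1, so H_0 ≅ Z.
  H_1: rank ker ∂_1 − rank ∂_2 = (12 − 5) − 6 = 1, and the invariant factors of ∂_2 are all 1, so H_1 ≅ Z.
  H_2: rank ker ∂_2 − rank ∂_3 = (6 − 6) − 0 = 0, and there is no ∂_3, so H_2 ≅ 0.

As a check, the Euler characteristic is 6 − 12 + 6 = 0, which agrees with 1 − 1 + 0 = 0.

H_0 = Z,  H_1 = Z,  H_2 = 0.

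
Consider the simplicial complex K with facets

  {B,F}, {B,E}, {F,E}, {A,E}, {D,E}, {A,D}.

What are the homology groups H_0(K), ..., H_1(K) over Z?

H_0 = Z,  H_1 = Z^2.

We work with the vertex ordering A < B < D < E < F. The simplices of K, each written with vertices in increasing order, are:

  0-simplices (5): A, B, D, E, F
  1-simplices (6): AD, AE, BE, BF, DE, EF

Hence C_0 ≅ Z^5, C_1 ≅ Z^6.

The boundary map ∂_1: C_1 → C_0 sends each edge [p,q] (with p < q) to q − p. For instance
  ∂BE = E − B.
This gives a 5×6 integer matrix of rank 4; reducing to Smith normal form yields diagonal entries (1,1,1,1).

Computing H_k = (kernel of ∂_k) / (image of ∂_{k+1}):

  H_0: rank C_0 − rank ∂_1 = 5 − 4 = 1, and the invariant factors of ∂_1 are all 1, so H_0 ≅ Z.
  H_1: rank ker ∂_1 − rank ∂_2 = (6 − 4) − 0 = 2, and there is no ∂_2, so H_1 ≅ Z^2.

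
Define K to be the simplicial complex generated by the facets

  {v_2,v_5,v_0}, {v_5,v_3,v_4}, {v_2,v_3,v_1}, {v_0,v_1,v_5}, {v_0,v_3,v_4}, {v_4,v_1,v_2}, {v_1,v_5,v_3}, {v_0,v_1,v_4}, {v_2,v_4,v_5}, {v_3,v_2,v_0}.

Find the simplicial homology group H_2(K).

Order the vertices as v_0 < v_1 < v_2 < v_3 < v_4 < v_5. Listing each simplex with vertices in this order, K has dimension 2 with simplices:

  0-simplices (6): [v_0], [v_1], [v_2], [v_3], [v_4], [v_5]
  1-simplices (15): (15 of them)
  2-simplices (10): [v_0,v_1,v_4], [v_0,v_1,v_5], [v_0,v_2,v_3], [v_0,v_2,v_5], [v_0,v_3,v_4], [v_1,v_2,v_3], [v_1,v_2,v_4], [v_1,v_3,v_5], [v_2,v_4,v_5], [v_3,v_4,v_5]

Hence C_0 ≅ Z^6, C_1 ≅ Z^15, C_2 ≅ Z^10.

The boundary map ∂_1: C_1 → C_0 is given by ∂[p,q] = [q] − [p].
The 6×15 boundary matrix has rank 5 and Smith normal form diag(1,1,1,1,1).

Boundary ∂_2: C_2 → C_1 acts by ∂[p,q,r] = [q,r] − [p,r] + [p,q]. For instance
  ∂[v_0,v_1,v_4] = [v_1,v_4] − [v_0,v_4] + [v_0,v_1],
  ∂[v_3,v_4,v_5] = [v_4,v_5] − [v_3,v_5] + [v_3,v_4].
The 15×10 boundary matrix has rank 10 and Smith normal form diag(1,1,1,1,1,1,1,1,1,2).

Computing H_k = (kernel of ∂_k) / (image of ∂_{k+1}):

  H_2: rank ker ∂_2 − rank ∂_3 = (10 − 10) − 0 = 0, and there is no ∂_3, so H_2 = 0.

H_2 = 0.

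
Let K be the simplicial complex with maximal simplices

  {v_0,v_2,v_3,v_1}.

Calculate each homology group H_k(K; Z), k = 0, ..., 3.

H_0 ≅ Z,  H_1 = 0,  H_2 = 0,  H_3 = 0.

K has 4 vertices, 6 edges, 4 triangles, 1 3-simplex.
rank ∂_0 = 0, rank ∂_1 = 3 ⇒ b_0 = 4 − 0 − 3 = 1; all invariant factors of ∂_1 are 1 so no torsion. So H_0 ≅ Z.
rank ∂_1 = 3, rank ∂_2 = 3 ⇒ b_1 = 6 − 3 − 3 = 0; all invariant factors of ∂_2 are 1 so no torsion. So H_1 ≅ 0.
rank ∂_2 = 3, rank ∂_3 = 1 ⇒ b_2 = 4 − 3 − 1 = 0; all invariant factors of ∂_3 are 1 so no torsion. So H_2 ≅ 0.
rank ∂_3 = 1, rank ∂_4 = 0 ⇒ b_3 = 1 − 1 − 0 = 0. So H_3 ≅ 0.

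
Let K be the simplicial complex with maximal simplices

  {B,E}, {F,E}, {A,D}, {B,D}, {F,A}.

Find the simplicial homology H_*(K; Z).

Fix the vertex order A < B < D < E < F and write every simplex with vertices in increasing order. Then dim K = 1 and the simplices of K are:

  0-simplices (5): A, B, D, E, F
  1-simplices (5): AD, AF, BD, BE, EF

Hence C_0 ≅ Z^5, C_1 ≅ Z^5.

The boundary map ∂_1: C_1 → C_0 sends each edge [p,q] (with p < q) to q − p.
This gives a 5×5 integer matrix of rank 4; reducing to Smith normal form yields diagonal entries (1,1,1,1).

From H_k ≅ ker(∂_k) / im(∂_{k+1}) we obtain:

  H_0: rank C_0 − rank ∂_1 = 5 − 4 = 1, and the invariant factors of ∂_1 are all 1, so H_0 = Z.
  H_1: rank ker ∂_1 − rank ∂_2 = (5 − 4) − 0 = 1, and there is no ∂_2, so H_1 = Z.

(K is a triangulation of the circle S^1.)

H_0 = Z,  H_1 = Z.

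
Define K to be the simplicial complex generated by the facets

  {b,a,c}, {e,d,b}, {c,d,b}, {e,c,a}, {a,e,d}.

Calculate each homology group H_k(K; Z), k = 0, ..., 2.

H_0 = Z,  H_1 = Z,  H_2 = 0.

Order the vertices as a < b < c < d < e. Listing each simplex with vertices in this order, K has dimension 2 with simplices:

  0-simplices (5): a, b, c, d, e
  1-simplices (10): ab, ac, ad, ae, bc, bd, be, cd, ce, de
  2-simplices (5): abc, ace, ade, bcd, bde

Hence C_0 ≅ Z^5, C_1 ≅ Z^10, C_2 ≅ Z^5.

The boundary map ∂_1: C_1 → C_0 is given by ∂[p,q] = [q] − [p].
The resulting 5×10 matrix has rank 4, and its Smith normal form has invariant factors (1,1,1,1).

∂_2: C_2 → C_1 maps a triangle to the signed sum of its edges. For instance
  ∂bde = de − be + bd,
  ∂abc = bc − ac + ab.
The resulting 10×5 matrix has rank 5, and its Smith normal form has invariant factors (1,1,1,1,1).

Reading off H_k = ker ∂_k / im ∂_{k+1}:

  H_0: rank C_0 − rank ∂_1 = 5 − 4 = 1, and the invariant factors of ∂_1 are all 1, so H_0 ≅ Z.
  H_1: rank ker ∂_1 − rank ∂_2 = (10 − 4) − 5 = 1, and the invariant factors of ∂_2 are all 1, so H_1 ≅ Z.
  H_2: rank ker ∂_2 − rank ∂_3 = (5 − 5) − 0 = 0, and there is no ∂_3, so H_2 ≅ 0.

As a check, the Euler characteristic is 5 − 10 + 5 = 0, which agrees with 1 − 1 + 0 = 0.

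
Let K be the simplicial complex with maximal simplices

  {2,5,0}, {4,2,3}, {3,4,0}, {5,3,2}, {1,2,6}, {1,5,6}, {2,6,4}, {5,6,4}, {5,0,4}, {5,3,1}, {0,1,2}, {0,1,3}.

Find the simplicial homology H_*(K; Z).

Take the total order 0 < 1 < 2 < 3 < 4 < 5 < 6 on the vertex set. Then K (dimension 2) consists of the simplices:

  0-simplices (7): [0], [1], [2], [3], [4], [5], [6]
  1-simplices (18): [0,1], [0,2], [0,3], [0,4], [0,5], [1,2], [1,3], [1,5], [1,6], [2,3], [2,4], [2,5], [2,6], [3,4], [3,5], [4,5], [4,6], [5,6]
  2-simplices (12): [0,1,2], [0,1,3], [0,2,5], [0,3,4], [0,4,5], [1,2,6], [1,3,5], [1,5,6], [2,3,4], [2,3,5], [2,4,6], [4,5,6]

Hence C_0 ≅ Z^7, C_1 ≅ Z^18, C_2 ≅ Z^12.

∂_1: C_1 → C_0 sends each edge [p,q] (with p < q) to q − p.
The 7×18 boundary matrix has rank 6 and Smith normal form diag(1,1,1,1,1,1).

Boundary ∂_2: C_2 → C_1 maps a triangle to the signed sum of its edges. For instance
  ∂[0,3,4] = [3,4] − [0,4] + [0,3],
  ∂[0,1,3] = [1,3] − [0,3] + [0,1].
The 18×12 boundary matrix has rank 12 and Smith normal form diag(1,1,1,1,1,1,1,1,1,1,1,2).

Reading off H_k = ker ∂_k / im ∂_{k+1}:

  H_0: rank C_0 − rank ∂_1 = 7 − 6 = 1, and the invariant factors of ∂_1 are all 1, so H_0 = Z.
  H_1: rank ker ∂_1 − rank ∂_2 = (18 − 6) − 12 = 0, and ∂_2 has invariant factor 2 > 1, so H_1 = Z/2.
  H_2: rank ker ∂_2 − rank ∂_3 = (12 − 12) − 0 = 0, and there is no ∂_3, so H_2 = 0.

As a check, the Euler characteristic is 7 − 18 + 12 = 1, which agrees with 1 − 0 + 0 = 1.

H_0 = Z,  H_1 = Z/2,  H_2 = 0.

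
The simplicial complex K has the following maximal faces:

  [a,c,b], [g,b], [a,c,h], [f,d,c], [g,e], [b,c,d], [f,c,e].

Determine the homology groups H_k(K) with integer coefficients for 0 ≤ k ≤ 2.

We work with the vertex ordering a < b < c < d < e < f < g < h. The simplices of K, each written with vertices in increasing order, are:

  0-simplices (8): a, b, c, d, e, f, g, h
  1-simplices (13): ab, ac, ah, bc, bd, bg, cd, ce, cf, ch, df, ef, eg
  2-simplices (5): abc, ach, bcd, cdf, cef

Hence C_0 ≅ Z^8, C_1 ≅ Z^13, C_2 ≅ Z^5.

∂_1: C_1 → C_0 is given by ∂[p,q] = [q] − [p]. For instance
  ∂bd = d − b.
The resulting 8×13 matrix has rank 7, and its Smith normal form has invariant factors (1,1,1,1,1,1,1).

Boundary ∂_2: C_2 → C_1 maps a triangle to the signed sum of its edges. For instance
  ∂bcd = cd − bd + bc,
  ∂cef = ef − cf + ce.
As a 13×5 matrix over Z this has rank 5, with invariant factors (1,1,1,1,1).

Now H_k = ker ∂_k / im ∂_{k+1}, so:

  H_0: rank C_0 − rank ∂_1 = 8 − 7 = 1, and the invariant factors of ∂_1 are all 1, so H_0 = Z.
  H_1: rank ker ∂_1 − rank ∂_2 = (13 − 7) − 5 = 1, and the invariant factors of ∂_2 are all 1, so H_1 = Z.
  H_2: rank ker ∂_2 − rank ∂_3 = (5 − 5) − 0 = 0, and there is no ∂_3, so H_2 = 0.

As a check, the Euler characteristic is 8 − 13 + 5 = 0, which agrees with 1 − 1 + 0 = 0.

H_0 ≅ Z,  H_1 ≅ Z,  H_2 = 0.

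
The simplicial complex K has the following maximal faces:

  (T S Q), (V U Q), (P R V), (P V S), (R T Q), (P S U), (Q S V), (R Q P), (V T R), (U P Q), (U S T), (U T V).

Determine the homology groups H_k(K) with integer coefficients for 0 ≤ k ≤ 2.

We work with the vertex ordering P < Q < R < S < T < U < V. The simplices of K, each written with vertices in increasing order, are:

  0-simplices (7): P, Q, R, S, T, U, V
  1-simplices (18): PQ, PR, PS, PU, PV, QR, QS, QT, QU, QV, RT, RV, ST, SU, SV, TU, TV, UV
  2-simplices (12): PQR, PQU, PRV, PSU, PSV, QRT, QST, QSV, QUV, RTV, STU, TUV

Hence C_0 ≅ Z^7, C_1 ≅ Z^18, C_2 ≅ Z^12.

∂_1: C_1 → C_0 sends each edge [p,q] (with p < q) to q − p.
As a 7×18 matrix over Z this has rank 6, with invariant factors (1,1,1,1,1,1).

∂_2: C_2 → C_1 maps a triangle to the signed sum of its edges. For instance
  ∂TUV = UV − TV + TU,
  ∂QUV = UV − QV + QU.
The resulting 18×12 matrix has rank 12, and its Smith normal form has invariant factors (1,1,1,1,1,1,1,1,1,1,1,2).

From H_k ≅ ker(∂_k) / im(∂_{k+1}) we obtain:

  H_0: rank C_0 − rank ∂_1 = 7 − 6 = 1, and the invariant factors of ∂_1 are all 1, so H_0 = Z.
  H_1: rank ker ∂_1 − rank ∂_2 = (18 − 6) − 12 = 0, and ∂_2 has invariant factor 2 > 1, so H_1 = Z_2.
  H_2: rank ker ∂_2 − rank ∂_3 = (12 − 12) − 0 = 0, and there is no ∂_3, so H_2 = 0.

H_0 = Z,  H_1 = Z_2,  H_2 = 0.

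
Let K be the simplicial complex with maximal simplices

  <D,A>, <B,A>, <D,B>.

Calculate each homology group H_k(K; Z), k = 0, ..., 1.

H_0 ≅ Z,  H_1 ≅ Z.

Order the vertices as A < B < D. Listing each simplex with vertices in this order, K has dimension 1 with simplices:

  0-simplices (3): A, B, D
  1-simplices (3): AB, AD, BD

giving chain groups C_0 ≅ Z^3, C_1 ≅ Z^3.

The boundary map ∂_1: C_1 → C_0 maps an edge to its endpoints' difference, ∂[p,q] = q − p. For instance
  ∂BD = D − B.
As a 3×3 matrix over Z this has rank 2, with invariant factors (1,1).

From H_k ≅ ker(∂_k) / im(∂_{k+1}) we obtain:

  H_0: rank C_0 − rank ∂_1 = 3 − 2 = 1, and the invariant factors of ∂_1 are all 1, so H_0 ≅ Z.
  H_1: rank ker ∂_1 − rank ∂_2 = (3 − 2) − 0 = 1, and there is no ∂_2, so H_1 ≅ Z.

As a check, the Euler characteristic is 3 − 3 = 0, which agrees with 1 − 1 = 0.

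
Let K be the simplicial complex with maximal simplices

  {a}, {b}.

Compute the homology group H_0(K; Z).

H_0 ≅ Z^2.

We work with the vertex ordering a < b. The simplices of K, each written with vertices in increasing order, are:

  0-simplices (2): a, b

giving chain groups C_0 ≅ Z^2.

Reading off H_k = ker ∂_k / im ∂_{k+1}:

  H_0: rank C_0 − rank ∂_1 = 2 − 0 = 2, and there is no ∂_1, so H_0 ≅ Z^2.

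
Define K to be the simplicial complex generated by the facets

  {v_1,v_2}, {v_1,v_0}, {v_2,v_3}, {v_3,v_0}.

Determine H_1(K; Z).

H_1 ≅ Z.

Fix the vertex order v_0 < v_1 < v_2 < v_3 and write every simplex with vertices in increasing order. Then dim K = 1 and the simplices of K are:

  0-simplices (4): [v_0], [v_1], [v_2], [v_3]
  1-simplices (4): [v_0,v_1], [v_0,v_3], [v_1,v_2], [v_2,v_3]

so the chain groups are C_0 ≅ Z^4, C_1 ≅ Z^4.

The boundary map ∂_1: C_1 → C_0 maps an edge to its endpoints' difference, ∂[p,q] = q − p. For instance
  ∂[v_0,v_3] = [v_3] − [v_0].
As a 4×4 matrix over Z this has rank 3, with invariant factors (1,1,1).

From H_k ≅ ker(∂_k) / im(∂_{k+1}) we obtain:

  H_1: rank ker ∂_1 − rank ∂_2 = (4 − 3) − 0 = 1, and there is no ∂_2, so H_1 = Z.

(K is a triangulation of the circle S^1.)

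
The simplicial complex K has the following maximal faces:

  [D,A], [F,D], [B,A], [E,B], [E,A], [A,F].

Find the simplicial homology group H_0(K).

Fix the vertex order A < B < D < E < F and write every simplex with vertices in increasing order. Then dim K = 1 and the simplices of K are:

  0-simplices (5): A, B, D, E, F
  1-simplices (6): AB, AD, AE, AF, BE, DF

giving chain groups C_0 ≅ Z^5, C_1 ≅ Z^6.

∂_1: C_1 → C_0 sends each edge [p,q] (with p < q) to q − p.
As a 5×6 matrix over Z this has rank 4, with invariant factors (1,1,1,1).

Now H_k = ker ∂_k / im ∂_{k+1}, so:

  H_0: rank C_0 − rank ∂_1 = 5 − 4 = 1, and the invariant factors of ∂_1 are all 1, so H_0 ≅ Z.

H_0 = Z.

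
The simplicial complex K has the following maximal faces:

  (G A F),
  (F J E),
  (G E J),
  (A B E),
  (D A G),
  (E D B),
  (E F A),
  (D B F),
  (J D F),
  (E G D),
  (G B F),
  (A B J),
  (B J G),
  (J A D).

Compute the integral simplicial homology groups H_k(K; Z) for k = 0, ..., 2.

Take the total order A < B < D < E < F < G < J on the vertex set. Then K (dimension 2) consists of the simplices:

  0-simplices (7): A, B, D, E, F, G, J
  1-simplices (21): AB, AD, AE, AF, AG, AJ, BD, BE, BF, BG, BJ, DE, DF, DG, DJ, EF, EG, EJ, FG, FJ, GJ
  2-simplices (14): ABE, ABJ, ADG, ADJ, AEF, AFG, BDE, BDF, BFG, BGJ, DEG, DFJ, EFJ, EGJ

Hence C_0 ≅ Z^7, C_1 ≅ Z^21, C_2 ≅ Z^14.

∂_1: C_1 → C_0 is given by ∂[p,q] = [q] − [p]. For instance
  ∂BG = G − B.
This gives a 7×21 integer matrix of rank 6; reducing to Smith normal form yields diagonal entries (1,1,1,1,1,1).

The boundary map ∂_2: C_2 → C_1 maps a triangle to the signed sum of its edges. For instance
  ∂BFG = FG − BG + BF,
  ∂AFG = FG − AG + AF.
The 21×14 boundary matrix has rank 13 and Smith normal form diag(1,1,1,1,1,1,1,1,1,1,1,1,1).

Computing H_k = (kernel of ∂_k) / (image of ∂_{k+1}):

  H_0: rank C_0 − rank ∂_1 = 7 − 6 = 1, and the invariant factors of ∂_1 are all 1, so H_0 = Z.
  H_1: rank ker ∂_1 − rank ∂_2 = (21 − 6) − 13 = 2, and the invariant factors of ∂_2 are all 1, so H_1 = Z^2.
  H_2: rank ker ∂_2 − rank ∂_3 = (14 − 13) − 0 = 1, and there is no ∂_3, so H_2 = Z.

H_0 = Z,  H_1 = Z^2,  H_2 = Z.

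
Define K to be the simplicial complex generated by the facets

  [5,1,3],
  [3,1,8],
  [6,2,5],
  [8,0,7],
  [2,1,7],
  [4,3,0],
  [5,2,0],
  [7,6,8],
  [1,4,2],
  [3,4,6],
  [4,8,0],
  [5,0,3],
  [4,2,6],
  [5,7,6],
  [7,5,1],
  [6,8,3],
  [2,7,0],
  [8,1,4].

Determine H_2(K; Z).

H_2 = 0.

We work with the vertex ordering 0 < 1 < 2 < 3 < 4 < 5 < 6 < 7 < 8. The simplices of K, each written with vertices in increasing order, are:

  0-simplices (9): [0], [1], [2], [3], [4], [5], [6], [7], [8]
  1-simplices (27): (27 of them)
  2-simplices (18): [0,2,5], [0,2,7], [0,3,4], [0,3,5], [0,4,8], [0,7,8], [1,2,4], [1,2,7], [1,3,5], [1,3,8], [1,4,8], [1,5,7], [2,4,6], [2,5,6], [3,4,6], [3,6,8], [5,6,7], [6,7,8]

giving chain groups C_0 ≅ Z^9, C_1 ≅ Z^27, C_2 ≅ Z^18.

Boundary ∂_1: C_1 → C_0 sends each edge [p,q] (with p < q) to q − p.
This gives a 9×27 integer matrix of rank 8; reducing to Smith normal form yields diagonal entries (1,1,1,1,1,1,1,1).

The boundary map ∂_2: C_2 → C_1 acts by ∂[p,q,r] = [q,r] − [p,r] + [p,q]. For instance
  ∂[0,3,4] = [3,4] − [0,4] + [0,3],
  ∂[1,3,5] = [3,5] − [1,5] + [1,3].
The 27×18 boundary matrix has rank 18 and Smith normal form diag(1,1,1,1,1,1,1,1,1,1,1,1,1,1,1,1,1,2).

From H_k ≅ ker(∂_k) / im(∂_{k+1}) we obtain:

  H_2: rank ker ∂_2 − rank ∂_3 = (18 − 18) − 0 = 0, and there is no ∂_3, so H_2 ≅ 0.

(K is a triangulation of the Klein bottle.)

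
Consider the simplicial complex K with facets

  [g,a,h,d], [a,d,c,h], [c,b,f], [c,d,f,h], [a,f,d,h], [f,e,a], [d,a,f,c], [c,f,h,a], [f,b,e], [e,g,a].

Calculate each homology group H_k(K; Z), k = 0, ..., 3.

Fix the vertex order a < b < c < d < e < f < g < h and write every simplex with vertices in increasing order. Then dim K = 3 and the simplices of K are:

  0-simplices (8): a, b, c, d, e, f, g, h
  1-simplices (19): ac, ad, ae, af, ag, ah, bc, be, bf, cd, cf, ch, df, dg, dh, ef, eg, fh, gh
  2-simplices (17): acd, acf, ach, adf, adg, adh, aef, aeg, afh, agh, bcf, bef, cdf, cdh, cfh, dfh, dgh
  3-simplices (6): acdf, acdh, acfh, adfh, adgh, cdfh

so the chain groups are C_0 ≅ Z^8, C_1 ≅ Z^19, C_2 ≅ Z^17, C_3 ≅ Z^6.

Boundary ∂_1: C_1 → C_0 sends each edge [p,q] (with p < q) to q − p.
As a 8×19 matrix over Z this has rank 7, with invariant factors (1,1,1,1,1,1,1).

The boundary map ∂_2: C_2 → C_1 sends each 2-simplex [p,q,r] to [q,r] − [p,r] + [p,q]. For instance
  ∂dgh = gh − dh + dg,
  ∂adf = df − af + ad.
The 19×17 boundary matrix has rank 12 and Smith normal form diag(1,1,1,1,1,1,1,1,1,1,1,1).

∂_3: C_3 → C_2 sends each 3-simplex σ to the alternating sum Σ_i (−1)^i (σ with its i-th vertex removed). For instance
  ∂adfh = dfh − afh + adh − adf,
  ∂cdfh = dfh − cfh + cdh − cdf.
The 17×6 boundary matrix has rank 5 and Smith normal form diag(1,1,1,1,1).

Reading off H_k = ker ∂_k / im ∂_{k+1}:

  H_0: rank C_0 − rank ∂_1 = 8 − 7 = 1, and the invariant factors of ∂_1 are all 1, so H_0 = Z.
  H_1: rank ker ∂_1 − rank ∂_2 = (19 − 7) − 12 = 0, and the invariant factors of ∂_2 are all 1, so H_1 = 0.
  H_2: rank ker ∂_2 − rank ∂_3 = (17 − 12) − 5 = 0, and the invariant factors of ∂_3 are all 1, so H_2 = 0.
  H_3: rank ker ∂_3 − rank ∂_4 = (6 − 5) − 0 = 1, and there is no ∂_4, so H_3 = Z.

H_0 = Z,  H_1 = 0,  H_2 = 0,  H_3 = Z.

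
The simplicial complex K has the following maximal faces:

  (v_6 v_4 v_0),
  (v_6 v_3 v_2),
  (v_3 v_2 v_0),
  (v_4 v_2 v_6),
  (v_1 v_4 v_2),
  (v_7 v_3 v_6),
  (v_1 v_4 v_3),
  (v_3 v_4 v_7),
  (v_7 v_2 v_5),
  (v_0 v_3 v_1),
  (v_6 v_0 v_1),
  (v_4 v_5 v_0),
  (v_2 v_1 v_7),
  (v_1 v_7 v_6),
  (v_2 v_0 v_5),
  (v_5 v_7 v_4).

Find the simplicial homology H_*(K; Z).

H_0 = Z,  H_1 = Z^2,  H_2 = Z.

Order the vertices as v_0 < v_1 < v_2 < v_3 < v_4 < v_5 < v_6 < v_7. Listing each simplex with vertices in this order, K has dimension 2 with simplices:

  0-simplices (8): [v_0], [v_1], [v_2], [v_3], [v_4], [v_5], [v_6], [v_7]
  1-simplices (24): (24 of them)
  2-simplices (16): (16 of them)

giving chain groups C_0 ≅ Z^8, C_1 ≅ Z^24, C_2 ≅ Z^16.

Boundary ∂_1: C_1 → C_0 is given by ∂[p,q] = [q] − [p]. For instance
  ∂[v_0,v_5] = [v_5] − [v_0].
The 8×24 boundary matrix has rank 7 and Smith normal form diag(1,1,1,1,1,1,1).

The boundary map ∂_2: C_2 → C_1 sends each 2-simplex [p,q,r] to [q,r] − [p,r] + [p,q]. For instance
  ∂[v_0,v_4,v_5] = [v_4,v_5] − [v_0,v_5] + [v_0,v_4],
  ∂[v_3,v_4,v_7] = [v_4,v_7] − [v_3,v_7] + [v_3,v_4].
The 24×16 boundary matrix has rank 15 and Smith normal form diag(1,1,1,1,1,1,1,1,1,1,1,1,1,1,1).

Reading off H_k = ker ∂_k / im ∂_{k+1}:

  H_0: rank C_0 − rank ∂_1 = 8 − 7 = 1, and the invariant factors of ∂_1 are all 1, so H_0 = Z.
  H_1: rank ker ∂_1 − rank ∂_2 = (24 − 7) − 15 = 2, and the invariant factors of ∂_2 are all 1, so H_1 = Z^2.
  H_2: rank ker ∂_2 − rank ∂_3 = (16 − 15) − 0 = 1, and there is no ∂_3, so H_2 = Z.

As a check, the Euler characteristic is 8 − 24 + 16 = 0, which agrees with 1 − 2 + 1 = 0.
(K is a triangulation of the torus T^2.)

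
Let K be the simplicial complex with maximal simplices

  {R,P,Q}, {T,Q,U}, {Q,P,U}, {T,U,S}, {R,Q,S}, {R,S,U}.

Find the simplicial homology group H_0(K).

Fix the vertex order P < Q < R < S < T < U and write every simplex with vertices in increasing order. Then dim K = 2 and the simplices of K are:

  0-simplices (6): P, Q, R, S, T, U
  1-simplices (12): PQ, PR, PU, QR, QS, QT, QU, RS, RU, ST, SU, TU
  2-simplices (6): PQR, PQU, QRS, QTU, RSU, STU

Hence C_0 ≅ Z^6, C_1 ≅ Z^12, C_2 ≅ Z^6.

The boundary map ∂_1: C_1 → C_0 is given by ∂[p,q] = [q] − [p]. For instance
  ∂RS = S − R.
The resulting 6×12 matrix has rank 5, and its Smith normal form has invariant factors (1,1,1,1,1).

Boundary ∂_2: C_2 → C_1 acts by ∂[p,q,r] = [q,r] − [p,r] + [p,q]. For instance
  ∂RSU = SU − RU + RS,
  ∂PQR = QR − PR + PQ.
As a 12×6 matrix over Z this has rank 6, with invariant factors (1,1,1,1,1,1).

Computing H_k = (kernel of ∂_k) / (image of ∂_{k+1}):

  H_0: rank C_0 − rank ∂_1 = 6 − 5 = 1, and the invariant factors of ∂_1 are all 1, so H_0 ≅ Z.

H_0 = Z.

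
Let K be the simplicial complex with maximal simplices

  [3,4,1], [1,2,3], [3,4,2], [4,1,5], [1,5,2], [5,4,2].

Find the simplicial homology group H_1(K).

Fix the vertex order 1 < 2 < 3 < 4 < 5 and write every simplex with vertices in increasing order. Then dim K = 2 and the simplices of K are:

  0-simplices (5): [1], [2], [3], [4], [5]
  1-simplices (9): [1,2], [1,3], [1,4], [1,5], [2,3], [2,4], [2,5], [3,4], [4,5]
  2-simplices (6): [1,2,3], [1,2,5], [1,3,4], [1,4,5], [2,3,4], [2,4,5]

giving chain groups C_0 ≅ Z^5, C_1 ≅ Z^9, C_2 ≅ Z^6.

The boundary map ∂_1: C_1 → C_0 maps an edge to its endpoints' difference, ∂[p,q] = q − p. For instance
  ∂[1,4] = [4] − [1].
The resulting 5×9 matrix has rank 4, and its Smith normal form has invariant factors (1,1,1,1).

The boundary map ∂_2: C_2 → C_1 acts by ∂[p,q,r] = [q,r] − [p,r] + [p,q]. For instance
  ∂[1,2,3] = [2,3] − [1,3] + [1,2],
  ∂[1,3,4] = [3,4] − [1,4] + [1,3].
This gives a 9×6 integer matrix of rank 5; reducing to Smith normal form yields diagonal entries (1,1,1,1,1).

Computing H_k = (kernel of ∂_k) / (image of ∂_{k+1}):

  H_1: rank ker ∂_1 − rank ∂_2 = (9 − 4) − 5 = 0, and the invariant factors of ∂_2 are all 1, so H_1 ≅ 0.

H_1 = 0.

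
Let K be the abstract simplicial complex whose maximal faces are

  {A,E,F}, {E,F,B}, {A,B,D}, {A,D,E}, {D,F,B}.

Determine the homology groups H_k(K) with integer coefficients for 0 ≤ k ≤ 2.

We work with the vertex ordering A < B < D < E < F. The simplices of K, each written with vertices in increasing order, are:

  0-simplices (5): A, B, D, E, F
  1-simplices (10): AB, AD, AE, AF, BD, BE, BF, DE, DF, EF
  2-simplices (5): ABD, ADE, AEF, BDF, BEF

Hence C_0 ≅ Z^5, C_1 ≅ Z^10, C_2 ≅ Z^5.

The boundary map ∂_1: C_1 → C_0 sends each edge [p,q] (with p < q) to q − p. For instance
  ∂DF = F − D.
As a 5×10 matrix over Z this has rank 4, with invariant factors (1,1,1,1).

The boundary map ∂_2: C_2 → C_1 maps a triangle to the signed sum of its edges. For instance
  ∂AEF = EF − AF + AE,
  ∂BEF = EF − BF + BE.
As a 10×5 matrix over Z this has rank 5, with invariant factors (1,1,1,1,1).

Computing H_k = (kernel of ∂_k) / (image of ∂_{k+1}):

  H_0: rank C_0 − rank ∂_1 = 5 − 4 = 1, and the invariant factors of ∂_1 are all 1, so H_0 ≅ Z.
  H_1: rank ker ∂_1 − rank ∂_2 = (10 − 4) − 5 = 1, and the invariant factors of ∂_2 are all 1, so H_1 ≅ Z.
  H_2: rank ker ∂_2 − rank ∂_3 = (5 − 5) − 0 = 0, and there is no ∂_3, so H_2 ≅ 0.

As a check, the Euler characteristic is 5 − 10 + 5 = 0, which agrees with 1 − 1 + 0 = 0.

H_0 ≅ Z,  H_1 ≅ Z,  H_2 = 0.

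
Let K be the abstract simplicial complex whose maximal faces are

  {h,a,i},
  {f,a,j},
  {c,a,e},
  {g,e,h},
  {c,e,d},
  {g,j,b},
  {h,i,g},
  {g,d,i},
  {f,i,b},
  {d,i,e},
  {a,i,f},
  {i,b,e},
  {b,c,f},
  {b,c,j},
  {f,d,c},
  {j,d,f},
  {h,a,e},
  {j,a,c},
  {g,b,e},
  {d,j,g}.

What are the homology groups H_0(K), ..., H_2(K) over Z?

H_0 = Z,  H_1 = Z ⊕ Z/2Z,  H_2 = 0.

Take the total order a < b < c < d < e < f < g < h < i < j on the vertex set. Then K (dimension 2) consists of the simplices:

  0-simplices (10): a, b, c, d, e, f, g, h, i, j
  1-simplices (30): ac, ae, af, ah, ai, aj, bc, be, bf, bg, bi, bj, cd, ce, cf, cj, de, df, dg, di, dj, eg, eh, ei, fi, fj, gh, gi, gj, hi
  2-simplices (20): ace, acj, aeh, afi, afj, ahi, bcf, bcj, beg, bei, bfi, bgj, cde, cdf, dei, dfj, dgi, dgj, egh, ghi

giving chain groups C_0 ≅ Z^10, C_1 ≅ Z^30, C_2 ≅ Z^20.

Boundary ∂_1: C_1 → C_0 maps an edge to its endpoints' difference, ∂[p,q] = q − p.
The resulting 10×30 matrix has rank 9, and its Smith normal form has invariant factors (1,1,1,1,1,1,1,1,1).

Boundary ∂_2: C_2 → C_1 maps a triangle to the signed sum of its edges. For instance
  ∂dei = ei − di + de,
  ∂beg = eg − bg + be.
As a 30×20 matrix over Z this has rank 20, with invariant factors (1,1,1,1,1,1,1,1,1,1,1,1,1,1,1,1,1,1,1,2).

From H_k ≅ ker(∂_k) / im(∂_{k+1}) we obtain:

  H_0: rank C_0 − rank ∂_1 = 10 − 9 = 1, and the invariant factors of ∂_1 are all 1, so H_0 ≅ Z.
  H_1: rank ker ∂_1 − rank ∂_2 = (30 − 9) − 20 = 1, and ∂_2 has invariant factor 2 > 1, so H_1 ≅ Z ⊕ Z/2Z.
  H_2: rank ker ∂_2 − rank ∂_3 = (20 − 20) − 0 = 0, and there is no ∂_3, so H_2 ≅ 0.

As a check, the Euler characteristic is 10 − 30 + 20 = 0, which agrees with 1 − 1 + 0 = 0.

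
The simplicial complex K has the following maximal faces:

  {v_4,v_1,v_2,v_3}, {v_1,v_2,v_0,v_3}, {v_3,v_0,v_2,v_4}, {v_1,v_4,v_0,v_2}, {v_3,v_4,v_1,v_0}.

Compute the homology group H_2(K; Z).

H_2 ≅ 0.

Order the vertices as v_0 < v_1 < v_2 < v_3 < v_4. Listing each simplex with vertices in this order, K has dimension 3 with simplices:

  0-simplices (5): [v_0], [v_1], [v_2], [v_3], [v_4]
  1-simplices (10): [v_0,v_1], [v_0,v_2], [v_0,v_3], [v_0,v_4], [v_1,v_2], [v_1,v_3], [v_1,v_4], [v_2,v_3], [v_2,v_4], [v_3,v_4]
  2-simplices (10): [v_0,v_1,v_2], [v_0,v_1,v_3], [v_0,v_1,v_4], [v_0,v_2,v_3], [v_0,v_2,v_4], [v_0,v_3,v_4], [v_1,v_2,v_3], [v_1,v_2,v_4], [v_1,v_3,v_4], [v_2,v_3,v_4]
  3-simplices (5): [v_0,v_1,v_2,v_3], [v_0,v_1,v_2,v_4], [v_0,v_1,v_3,v_4], [v_0,v_2,v_3,v_4], [v_1,v_2,v_3,v_4]

Hence C_0 ≅ Z^5, C_1 ≅ Z^10, C_2 ≅ Z^10, C_3 ≅ Z^5.

The boundary map ∂_1: C_1 → C_0 is given by ∂[p,q] = [q] − [p].
As a 5×10 matrix over Z this has rank 4, with invariant factors (1,1,1,1).

∂_2: C_2 → C_1 sends each 2-simplex [p,q,r] to [q,r] − [p,r] + [p,q]. For instance
  ∂[v_0,v_2,v_3] = [v_2,v_3] − [v_0,v_3] + [v_0,v_2],
  ∂[v_0,v_1,v_3] = [v_1,v_3] − [v_0,v_3] + [v_0,v_1].
The 10×10 boundary matrix has rank 6 and Smith normal form diag(1,1,1,1,1,1).

The boundary map ∂_3: C_3 → C_2 sends each 3-simplex σ to the alternating sum Σ_i (−1)^i (σ with its i-th vertex removed). For instance
  ∂[v_0,v_1,v_2,v_3] = [v_1,v_2,v_3] − [v_0,v_2,v_3] + [v_0,v_1,v_3] − [v_0,v_1,v_2],
  ∂[v_0,v_1,v_2,v_4] = [v_1,v_2,v_4] − [v_0,v_2,v_4] + [v_0,v_1,v_4] − [v_0,v_1,v_2].
This gives a 10×5 integer matrix of rank 4; reducing to Smith normal form yields diagonal entries (1,1,1,1).

From H_k ≅ ker(∂_k) / im(∂_{k+1}) we obtain:

  H_2: rank ker ∂_2 − rank ∂_3 = (10 − 6) − 4 = 0, and the invariant factors of ∂_3 are all 1, so H_2 ≅ 0.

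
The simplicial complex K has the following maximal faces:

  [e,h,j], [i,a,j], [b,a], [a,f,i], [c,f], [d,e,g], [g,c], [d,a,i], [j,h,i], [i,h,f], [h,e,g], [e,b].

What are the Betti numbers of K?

b_0 = 1, b_1 = 3, b_2 = 0.

Order the vertices as a < b < c < d < e < f < g < h < i < j. Listing each simplex with vertices in this order, K has dimension 2 with simplices:

  0-simplices (10): a, b, c, d, e, f, g, h, i, j
  1-simplices (20): ab, ad, af, ai, aj, be, cf, cg, de, dg, di, eg, eh, ej, fh, fi, gh, hi, hj, ij
  2-simplices (8): adi, afi, aij, deg, egh, ehj, fhi, hij

Hence C_0 ≅ Z^10, C_1 ≅ Z^20, C_2 ≅ Z^8.

The boundary map ∂_1: C_1 → C_0 sends each edge [p,q] (with p < q) to q − p. For instance
  ∂ej = j − e.
This gives a 10×20 integer matrix of rank 9; reducing to Smith normal form yields diagonal entries (1,1,1,1,1,1,1,1,1).

Boundary ∂_2: C_2 → C_1 maps a triangle to the signed sum of its edges. For instance
  ∂egh = gh − eh + eg,
  ∂hij = ij − hj + hi.
As a 20×8 matrix over Z this has rank 8, with invariant factors (1,1,1,1,1,1,1,1).

Now H_k = ker ∂_k / im ∂_{k+1}, so:

  H_0: rank C_0 − rank ∂_1 = 10 − 9 = 1, and the invariant factors of ∂_1 are all 1, so H_0 = Z.
  H_1: rank ker ∂_1 − rank ∂_2 = (20 − 9) − 8 = 3, and the invariant factors of ∂_2 are all 1, so H_1 = Z^3.
  H_2: rank ker ∂_2 − rank ∂_3 = (8 − 8) − 0 = 0, and there is no ∂_3, so H_2 = 0.

As a check, the Euler characteristic is 10 − 20 + 8 = -2, which agrees with 1 − 3 + 0 = -2.

Hence the Betti numbers are b_0 = 1, b_1 = 3, b_2 = 0.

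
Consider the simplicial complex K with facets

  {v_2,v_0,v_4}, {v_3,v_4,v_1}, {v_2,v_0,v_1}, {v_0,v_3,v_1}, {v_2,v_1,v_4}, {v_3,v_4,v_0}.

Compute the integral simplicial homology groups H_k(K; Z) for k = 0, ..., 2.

H_0 ≅ Z,  H_1 = 0,  H_2 ≅ Z.

We work with the vertex ordering v_0 < v_1 < v_2 < v_3 < v_4. The simplices of K, each written with vertices in increasing order, are:

  0-simplices (5): [v_0], [v_1], [v_2], [v_3], [v_4]
  1-simplices (9): [v_0,v_1], [v_0,v_2], [v_0,v_3], [v_0,v_4], [v_1,v_2], [v_1,v_3], [v_1,v_4], [v_2,v_4], [v_3,v_4]
  2-simplices (6): [v_0,v_1,v_2], [v_0,v_1,v_3], [v_0,v_2,v_4], [v_0,v_3,v_4], [v_1,v_2,v_4], [v_1,v_3,v_4]

giving chain groups C_0 ≅ Z^5, C_1 ≅ Z^9, C_2 ≅ Z^6.

∂_1: C_1 → C_0 is given by ∂[p,q] = [q] − [p].
As a 5×9 matrix over Z this has rank 4, with invariant factors (1,1,1,1).

Boundary ∂_2: C_2 → C_1 acts by ∂[p,q,r] = [q,r] − [p,r] + [p,q]. For instance
  ∂[v_0,v_2,v_4] = [v_2,v_4] − [v_0,v_4] + [v_0,v_2],
  ∂[v_0,v_3,v_4] = [v_3,v_4] − [v_0,v_4] + [v_0,v_3].
The 9×6 boundary matrix has rank 5 and Smith normal form diag(1,1,1,1,1).

Reading off H_k = ker ∂_k / im ∂_{k+1}:

  H_0: rank C_0 − rank ∂_1 = 5 − 4 = 1, and the invariant factors of ∂_1 are all 1, so H_0 = Z.
  H_1: rank ker ∂_1 − rank ∂_2 = (9 − 4) − 5 = 0, and the invariant factors of ∂_2 are all 1, so H_1 = 0.
  H_2: rank ker ∂_2 − rank ∂_3 = (6 − 5) − 0 = 1, and there is no ∂_3, so H_2 = Z.

(K is a triangulation of the 2-sphere S^2.)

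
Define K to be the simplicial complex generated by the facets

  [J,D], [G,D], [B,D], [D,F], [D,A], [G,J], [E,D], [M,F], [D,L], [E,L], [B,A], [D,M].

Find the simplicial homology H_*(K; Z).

H_0 ≅ Z,  H_1 ≅ Z^4.

K has 9 vertices, 12 edges.
rank ∂_0 = 0, rank ∂_1 = 8 ⇒ b_0 = 9 − 0 − 8 = 1; all invariant factors of ∂_1 are 1 so no torsion. So H_0 = Z.
rank ∂_1 = 8, rank ∂_2 = 0 ⇒ b_1 = 12 − 8 − 0 = 4. So H_1 = Z^4.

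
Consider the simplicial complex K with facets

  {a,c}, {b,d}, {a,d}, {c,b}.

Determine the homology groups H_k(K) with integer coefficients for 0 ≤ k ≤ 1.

H_0 ≅ Z,  H_1 ≅ Z.

Fix the vertex order a < b < c < d and write every simplex with vertices in increasing order. Then dim K = 1 and the simplices of K are:

  0-simplices (4): a, b, c, d
  1-simplices (4): ac, ad, bc, bd

giving chain groups C_0 ≅ Z^4, C_1 ≅ Z^4.

The boundary map ∂_1: C_1 → C_0 sends each edge [p,q] (with p < q) to q − p. For instance
  ∂ac = c − a.
The resulting 4×4 matrix has rank 3, and its Smith normal form has invariant factors (1,1,1).

From H_k ≅ ker(∂_k) / im(∂_{k+1}) we obtain:

  H_0: rank C_0 − rank ∂_1 = 4 − 3 = 1, and the invariant factors of ∂_1 are all 1, so H_0 = Z.
  H_1: rank ker ∂_1 − rank ∂_2 = (4 − 3) − 0 = 1, and there is no ∂_2, so H_1 = Z.

As a check, the Euler characteristic is 4 − 4 = 0, which agrees with 1 − 1 = 0.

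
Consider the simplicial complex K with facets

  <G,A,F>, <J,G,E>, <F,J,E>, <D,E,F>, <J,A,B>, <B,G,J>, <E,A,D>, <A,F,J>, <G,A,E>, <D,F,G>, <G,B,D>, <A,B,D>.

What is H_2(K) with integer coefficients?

Order the vertices as A < B < D < E < F < G < J. Listing each simplex with vertices in this order, K has dimension 2 with simplices:

  0-simplices (7): A, B, D, E, F, G, J
  1-simplices (18): AB, AD, AE, AF, AG, AJ, BD, BG, BJ, DE, DF, DG, EF, EG, EJ, FG, FJ, GJ
  2-simplices (12): ABD, ABJ, ADE, AEG, AFG, AFJ, BDG, BGJ, DEF, DFG, EFJ, EGJ

Hence C_0 ≅ Z^7, C_1 ≅ Z^18, C_2 ≅ Z^12.

The boundary map ∂_1: C_1 → C_0 sends each edge [p,q] (with p < q) to q − p.
The 7×18 boundary matrix has rank 6 and Smith normal form diag(1,1,1,1,1,1).

The boundary map ∂_2: C_2 → C_1 acts by ∂[p,q,r] = [q,r] − [p,r] + [p,q]. For instance
  ∂AEG = EG − AG + AE,
  ∂BDG = DG − BG + BD.
The 18×12 boundary matrix has rank 12 and Smith normal form diag(1,1,1,1,1,1,1,1,1,1,1,2).

From H_k ≅ ker(∂_k) / im(∂_{k+1}) we obtain:

  H_2: rank ker ∂_2 − rank ∂_3 = (12 − 12) − 0 = 0, and there is no ∂_3, so H_2 = 0.

(K is a triangulation of the real projective plane RP^2.)

H_2 ≅ 0.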